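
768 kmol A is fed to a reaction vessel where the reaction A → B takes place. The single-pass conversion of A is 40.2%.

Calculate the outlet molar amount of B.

309 kmol

A reacted = 0.402 × 768 = 308.7 kmol; ν_A = −1, so ξ = 308.7/1 = 308.7 kmol.
Outlet amounts (n = n₀ + ν ξ):
  A: 768 − 1(308.7) = 459.3
  B: 0 + 1(308.7) = 308.7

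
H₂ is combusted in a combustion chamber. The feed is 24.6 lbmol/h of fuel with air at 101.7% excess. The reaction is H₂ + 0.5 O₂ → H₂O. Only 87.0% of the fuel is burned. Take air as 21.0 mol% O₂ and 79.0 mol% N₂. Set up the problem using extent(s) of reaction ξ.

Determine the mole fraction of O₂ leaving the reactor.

Stoichiometric O₂ = 0.5 × 24.6 = 12.3 lbmol/h; O₂ fed = 12.3 × 2.017 = 24.81 lbmol/h.
N₂ fed = 24.81 × 79/21 = 93.33 lbmol/h.
Fuel reacted = 0.87 × 24.6 → ξ = 21.4 lbmol/h.
Outlet (n = n₀ + ν ξ):
  H₂: 24.6 − 1(21.4) = 3.198
  O₂: 24.81 − 0.5(21.4) = 14.11
  N₂: 93.33 (inert)
  H₂O: 0 + 1(21.4) = 21.4
Total out = 132 lbmol/h; y_O₂ = 14.11 / 132 = 0.1068.

0.107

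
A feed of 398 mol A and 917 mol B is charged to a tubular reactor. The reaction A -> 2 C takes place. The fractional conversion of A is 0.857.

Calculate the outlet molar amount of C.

682 mol

A reacted = 0.857 × 398 = 341.1 mol; ν_A = −1, so ξ = 341.1/1 = 341.1 mol.
Outlet amounts (n = n₀ + ν ξ):
  A: 398 − 1(341.1) = 56.91
  C: 0 + 2(341.1) = 682.2
  B: 917 (inert)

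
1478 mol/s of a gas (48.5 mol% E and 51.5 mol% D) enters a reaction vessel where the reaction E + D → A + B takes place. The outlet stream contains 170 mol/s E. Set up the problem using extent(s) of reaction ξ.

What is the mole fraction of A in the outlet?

For E: n = n₀ − 1ξ → 170 = 716.8 − 1ξ, giving ξ = 546.8 mol/s.
Outlet amounts (n = n₀ + ν ξ):
  E: 716.8 − 1(546.8) = 170
  D: 761.2 − 1(546.8) = 214.3
  A: 0 + 1(546.8) = 546.8
  B: 0 + 1(546.8) = 546.8
Total out = 1478 mol/s; y_A = 546.8 / 1478 = 0.37.

0.37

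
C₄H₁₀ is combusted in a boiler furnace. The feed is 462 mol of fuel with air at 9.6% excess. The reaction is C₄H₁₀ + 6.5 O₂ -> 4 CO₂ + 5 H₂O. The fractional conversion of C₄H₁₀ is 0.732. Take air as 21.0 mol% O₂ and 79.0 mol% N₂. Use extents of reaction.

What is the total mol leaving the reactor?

16600 mol

Stoichiometric O₂ = 6.5 × 462 = 3003 mol; O₂ fed = 3003 × 1.096 = 3291 mol.
N₂ fed = 3291 × 79/21 = 12380 mol.
Fuel reacted = 0.732 × 462 → ξ = 338.2 mol.
Outlet (n = n₀ + ν ξ):
  C₄H₁₀: 462 − 1(338.2) = 123.8
  O₂: 3291 − 6.5(338.2) = 1093
  N₂: 12380 (inert)
  CO₂: 0 + 4(338.2) = 1353
  H₂O: 0 + 5(338.2) = 1691
Total out = 123.8 + 1093 + 12380 + 1353 + 1691 = 16640 mol.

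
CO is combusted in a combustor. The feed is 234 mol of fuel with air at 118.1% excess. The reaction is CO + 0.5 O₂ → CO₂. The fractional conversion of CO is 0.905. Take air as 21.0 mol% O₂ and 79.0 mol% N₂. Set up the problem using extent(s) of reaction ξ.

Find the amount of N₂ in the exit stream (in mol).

960 mol

Stoichiometric O₂ = 0.5 × 234 = 117 mol; O₂ fed = 117 × 2.181 = 255.2 mol.
N₂ fed = 255.2 × 79/21 = 960 mol.
Fuel reacted = 0.905 × 234 → ξ = 211.8 mol.
Outlet (n = n₀ + ν ξ):
  CO: 234 − 1(211.8) = 22.23
  O₂: 255.2 − 0.5(211.8) = 149.3
  N₂: 960 (inert)
  CO₂: 0 + 1(211.8) = 211.8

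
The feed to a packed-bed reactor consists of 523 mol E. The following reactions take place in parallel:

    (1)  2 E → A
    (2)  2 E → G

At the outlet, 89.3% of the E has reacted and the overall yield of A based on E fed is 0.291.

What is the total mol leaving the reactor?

Yield of A: 1ξ₁ / 523 = 0.291 → ξ₁ = 152.2 mol.
Conversion of E: 2ξ₁ + 2ξ₂ = 0.893 × 523 = 467 → ξ₂ = 81.33 mol.
Outlet amounts (n = n₀ + Σ ν·ξ):
  E: 523 − 2(152.2) − 2(81.33) = 55.96
  A: 0 + 1(152.2) = 152.2
  G: 0 + 1(81.33) = 81.33
Total out = 55.96 + 152.2 + 81.33 = 289.5 mol.

289 mol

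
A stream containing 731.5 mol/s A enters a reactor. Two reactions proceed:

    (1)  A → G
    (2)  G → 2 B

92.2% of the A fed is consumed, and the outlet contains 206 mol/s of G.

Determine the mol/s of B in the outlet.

Conversion of A: A consumed = 1ξ₁ = 0.922 × 731.5 → ξ₁ = 674.4 mol/s.
G balance: n_G = 0 + 1ξ₁ − 1ξ₂ = 206 → ξ₂ = (1·674.4 − 206)/1 = 468.4 mol/s.
Outlet amounts (n = n₀ + Σ ν·ξ):
  A: 731.5 − 1(674.4) = 57.06
  G: 0 + 1(674.4) − 1(468.4) = 206
  B: 0 + 2(468.4) = 936.9

937 mol/s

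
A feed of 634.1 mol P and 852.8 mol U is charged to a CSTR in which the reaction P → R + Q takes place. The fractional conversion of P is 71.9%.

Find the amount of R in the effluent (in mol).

P reacted = 0.719 × 634.1 = 455.9 mol; ν_P = −1, so ξ = 455.9/1 = 455.9 mol.
Outlet amounts (n = n₀ + ν ξ):
  P: 634.1 − 1(455.9) = 178.2
  R: 0 + 1(455.9) = 455.9
  Q: 0 + 1(455.9) = 455.9
  U: 852.8 (inert)

456 mol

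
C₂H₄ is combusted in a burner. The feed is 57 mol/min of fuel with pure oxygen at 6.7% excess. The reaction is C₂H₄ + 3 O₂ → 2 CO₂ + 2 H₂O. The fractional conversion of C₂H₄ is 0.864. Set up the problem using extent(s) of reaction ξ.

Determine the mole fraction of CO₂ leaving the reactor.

0.411

Stoichiometric O₂ = 3 × 57 = 171 mol/min; O₂ fed = 171 × 1.067 = 182.5 mol/min.
Fuel reacted = 0.864 × 57 → ξ = 49.25 mol/min.
Outlet (n = n₀ + ν ξ):
  C₂H₄: 57 − 1(49.25) = 7.752
  O₂: 182.5 − 3(49.25) = 34.71
  CO₂: 0 + 2(49.25) = 98.5
  H₂O: 0 + 2(49.25) = 98.5
Total out = 239.5 mol/min; y_CO₂ = 98.5 / 239.5 = 0.4113.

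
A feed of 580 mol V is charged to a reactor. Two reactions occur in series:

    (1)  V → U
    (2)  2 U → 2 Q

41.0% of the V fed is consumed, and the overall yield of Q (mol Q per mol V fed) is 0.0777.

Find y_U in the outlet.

0.332

Conversion of V: V consumed = 1ξ₁ = 0.41 × 580 → ξ₁ = 237.8 mol.
Yield of Q: 2ξ₂ / 580 = 0.0777 → ξ₂ = 22.53 mol.
Outlet amounts (n = n₀ + Σ ν·ξ):
  V: 580 − 1(237.8) = 342.2
  U: 0 + 1(237.8) − 2(22.53) = 192.7
  Q: 0 + 2(22.53) = 45.07
Total out = 580 mol; y_U = 192.7 / 580 = 0.3323.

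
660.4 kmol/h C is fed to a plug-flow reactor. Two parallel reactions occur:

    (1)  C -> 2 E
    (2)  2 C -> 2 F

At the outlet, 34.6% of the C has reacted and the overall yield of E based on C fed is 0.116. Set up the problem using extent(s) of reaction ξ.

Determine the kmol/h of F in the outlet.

190 kmol/h

Yield of E: 2ξ₁ / 660.4 = 0.116 → ξ₁ = 38.3 kmol/h.
Conversion of C: 1ξ₁ + 2ξ₂ = 0.346 × 660.4 = 228.5 → ξ₂ = 95.1 kmol/h.
Outlet amounts (n = n₀ + Σ ν·ξ):
  C: 660.4 − 1(38.3) − 2(95.1) = 431.9
  E: 0 + 2(38.3) = 76.61
  F: 0 + 2(95.1) = 190.2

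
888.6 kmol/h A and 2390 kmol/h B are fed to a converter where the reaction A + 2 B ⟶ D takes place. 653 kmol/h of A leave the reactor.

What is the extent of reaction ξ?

For A: n = n₀ − 1ξ → 653 = 888.6 − 1ξ, giving ξ = 235.6 kmol/h.
Outlet amounts (n = n₀ + ν ξ):
  A: 888.6 − 1(235.6) = 653
  B: 2390 − 2(235.6) = 1919
  D: 0 + 1(235.6) = 235.6

ξ = 236 kmol/h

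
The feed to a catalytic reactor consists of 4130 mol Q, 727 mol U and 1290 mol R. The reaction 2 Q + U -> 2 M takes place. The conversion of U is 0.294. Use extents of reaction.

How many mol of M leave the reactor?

U reacted = 0.294 × 727 = 213.7 mol; ν_U = −1, so ξ = 213.7/1 = 213.7 mol.
Outlet amounts (n = n₀ + ν ξ):
  Q: 4130 − 2(213.7) = 3703
  U: 727 − 1(213.7) = 513.3
  M: 0 + 2(213.7) = 427.5
  R: 1290 (inert)

427 mol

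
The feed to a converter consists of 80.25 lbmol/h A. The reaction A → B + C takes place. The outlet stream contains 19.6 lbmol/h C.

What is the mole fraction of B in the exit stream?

0.196

For C: n = n₀ + 1ξ → 19.6 = 0 + 1ξ, giving ξ = 19.6 lbmol/h.
Outlet amounts (n = n₀ + ν ξ):
  A: 80.25 − 1(19.6) = 60.65
  B: 0 + 1(19.6) = 19.6
  C: 0 + 1(19.6) = 19.6
Total out = 99.85 lbmol/h; y_B = 19.6 / 99.85 = 0.1963.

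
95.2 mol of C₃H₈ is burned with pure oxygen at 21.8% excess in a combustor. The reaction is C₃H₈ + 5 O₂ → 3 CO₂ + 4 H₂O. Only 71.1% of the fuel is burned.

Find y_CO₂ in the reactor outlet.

0.273

Stoichiometric O₂ = 5 × 95.2 = 476 mol; O₂ fed = 476 × 1.218 = 579.8 mol.
Fuel reacted = 0.711 × 95.2 → ξ = 67.69 mol.
Outlet (n = n₀ + ν ξ):
  C₃H₈: 95.2 − 1(67.69) = 27.51
  O₂: 579.8 − 5(67.69) = 241.3
  CO₂: 0 + 3(67.69) = 203.1
  H₂O: 0 + 4(67.69) = 270.7
Total out = 742.7 mol; y_CO₂ = 203.1 / 742.7 = 0.2734.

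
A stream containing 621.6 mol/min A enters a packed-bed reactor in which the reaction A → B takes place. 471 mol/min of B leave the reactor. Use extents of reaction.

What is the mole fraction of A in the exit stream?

For B: n = n₀ + 1ξ → 471 = 0 + 1ξ, giving ξ = 471 mol/min.
Outlet amounts (n = n₀ + ν ξ):
  A: 621.6 − 1(471) = 150.6
  B: 0 + 1(471) = 471
Total out = 621.6 mol/min; y_A = 150.6 / 621.6 = 0.2423.

0.242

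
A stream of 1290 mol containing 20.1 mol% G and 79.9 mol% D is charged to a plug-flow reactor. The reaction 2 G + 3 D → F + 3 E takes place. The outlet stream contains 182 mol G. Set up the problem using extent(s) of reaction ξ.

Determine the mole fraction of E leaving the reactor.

0.0926

For G: n = n₀ − 2ξ → 182 = 259.3 − 2ξ, giving ξ = 38.65 mol.
Outlet amounts (n = n₀ + ν ξ):
  G: 259.3 − 2(38.65) = 182
  D: 1031 − 3(38.65) = 914.8
  F: 0 + 1(38.65) = 38.65
  E: 0 + 3(38.65) = 115.9
Total out = 1251 mol; y_E = 115.9 / 1251 = 0.09265.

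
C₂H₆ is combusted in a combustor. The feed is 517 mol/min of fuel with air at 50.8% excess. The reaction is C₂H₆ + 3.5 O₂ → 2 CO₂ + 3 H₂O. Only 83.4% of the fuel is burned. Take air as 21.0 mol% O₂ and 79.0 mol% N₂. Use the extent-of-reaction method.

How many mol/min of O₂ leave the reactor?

1220 mol/min

Stoichiometric O₂ = 3.5 × 517 = 1810 mol/min; O₂ fed = 1810 × 1.508 = 2729 mol/min.
N₂ fed = 2729 × 79/21 = 10270 mol/min.
Fuel reacted = 0.834 × 517 → ξ = 431.2 mol/min.
Outlet (n = n₀ + ν ξ):
  C₂H₆: 517 − 1(431.2) = 85.82
  O₂: 2729 − 3.5(431.2) = 1220
  N₂: 10270 (inert)
  CO₂: 0 + 2(431.2) = 862.4
  H₂O: 0 + 3(431.2) = 1294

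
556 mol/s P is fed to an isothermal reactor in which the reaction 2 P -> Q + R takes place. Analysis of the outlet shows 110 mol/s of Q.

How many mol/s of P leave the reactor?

For Q: n = n₀ + 1ξ → 110 = 0 + 1ξ, giving ξ = 110 mol/s.
Outlet amounts (n = n₀ + ν ξ):
  P: 556 − 2(110) = 336
  Q: 0 + 1(110) = 110
  R: 0 + 1(110) = 110

336 mol/s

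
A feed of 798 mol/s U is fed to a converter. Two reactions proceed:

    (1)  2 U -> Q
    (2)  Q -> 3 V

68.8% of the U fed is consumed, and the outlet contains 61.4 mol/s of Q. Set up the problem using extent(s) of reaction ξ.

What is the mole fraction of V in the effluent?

0.673

Conversion of U: U consumed = 2ξ₁ = 0.688 × 798 → ξ₁ = 274.5 mol/s.
Q balance: n_Q = 0 + 1ξ₁ − 1ξ₂ = 61.4 → ξ₂ = (1·274.5 − 61.4)/1 = 213.1 mol/s.
Outlet amounts (n = n₀ + Σ ν·ξ):
  U: 798 − 2(274.5) = 249
  Q: 0 + 1(274.5) − 1(213.1) = 61.4
  V: 0 + 3(213.1) = 639.3
Total out = 949.7 mol/s; y_V = 639.3 / 949.7 = 0.6732.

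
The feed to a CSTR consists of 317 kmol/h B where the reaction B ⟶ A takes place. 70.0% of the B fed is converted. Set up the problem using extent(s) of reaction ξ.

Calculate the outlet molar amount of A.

B reacted = 0.7 × 317 = 221.9 kmol/h; ν_B = −1, so ξ = 221.9/1 = 221.9 kmol/h.
Outlet amounts (n = n₀ + ν ξ):
  B: 317 − 1(221.9) = 95.1
  A: 0 + 1(221.9) = 221.9

222 kmol/h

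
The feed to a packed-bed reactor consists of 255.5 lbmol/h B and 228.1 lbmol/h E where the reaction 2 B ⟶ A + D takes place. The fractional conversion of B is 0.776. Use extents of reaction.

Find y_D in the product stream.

0.205

B reacted = 0.776 × 255.5 = 198.3 lbmol/h; ν_B = −2, so ξ = 198.3/2 = 99.13 lbmol/h.
Outlet amounts (n = n₀ + ν ξ):
  B: 255.5 − 2(99.13) = 57.23
  A: 0 + 1(99.13) = 99.13
  D: 0 + 1(99.13) = 99.13
  E: 228.1 (inert)
Total out = 483.6 lbmol/h; y_D = 99.13 / 483.6 = 0.205.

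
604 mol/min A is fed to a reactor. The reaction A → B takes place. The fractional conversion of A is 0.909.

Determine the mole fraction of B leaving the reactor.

A reacted = 0.909 × 604 = 549 mol/min; ν_A = −1, so ξ = 549/1 = 549 mol/min.
Outlet amounts (n = n₀ + ν ξ):
  A: 604 − 1(549) = 54.96
  B: 0 + 1(549) = 549
Total out = 604 mol/min; y_B = 549 / 604 = 0.909.

0.909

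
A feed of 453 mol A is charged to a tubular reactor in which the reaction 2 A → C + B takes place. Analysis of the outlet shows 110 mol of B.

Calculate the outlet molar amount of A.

For B: n = n₀ + 1ξ → 110 = 0 + 1ξ, giving ξ = 110 mol.
Outlet amounts (n = n₀ + ν ξ):
  A: 453 − 2(110) = 233
  C: 0 + 1(110) = 110
  B: 0 + 1(110) = 110

233 mol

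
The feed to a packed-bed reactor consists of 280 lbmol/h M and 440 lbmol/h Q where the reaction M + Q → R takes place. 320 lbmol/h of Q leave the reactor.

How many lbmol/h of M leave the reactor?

For Q: n = n₀ − 1ξ → 320 = 440 − 1ξ, giving ξ = 120 lbmol/h.
Outlet amounts (n = n₀ + ν ξ):
  M: 280 − 1(120) = 160
  Q: 440 − 1(120) = 320
  R: 0 + 1(120) = 120

160 lbmol/h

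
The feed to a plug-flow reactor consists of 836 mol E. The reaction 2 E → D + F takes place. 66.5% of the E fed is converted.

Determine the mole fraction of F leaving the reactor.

E reacted = 0.665 × 836 = 555.9 mol; ν_E = −2, so ξ = 555.9/2 = 278 mol.
Outlet amounts (n = n₀ + ν ξ):
  E: 836 − 2(278) = 280.1
  D: 0 + 1(278) = 278
  F: 0 + 1(278) = 278
Total out = 836 mol; y_F = 278 / 836 = 0.3325.

0.333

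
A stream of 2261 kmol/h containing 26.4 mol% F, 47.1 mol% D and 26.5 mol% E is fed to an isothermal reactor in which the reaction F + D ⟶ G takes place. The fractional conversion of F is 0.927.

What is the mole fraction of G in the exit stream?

F reacted = 0.927 × 596.9 = 553.3 kmol/h; ν_F = −1, so ξ = 553.3/1 = 553.3 kmol/h.
Outlet amounts (n = n₀ + ν ξ):
  F: 596.9 − 1(553.3) = 43.57
  D: 1065 − 1(553.3) = 511.6
  G: 0 + 1(553.3) = 553.3
  E: 599.2 (inert)
Total out = 1708 kmol/h; y_G = 553.3 / 1708 = 0.324.

0.324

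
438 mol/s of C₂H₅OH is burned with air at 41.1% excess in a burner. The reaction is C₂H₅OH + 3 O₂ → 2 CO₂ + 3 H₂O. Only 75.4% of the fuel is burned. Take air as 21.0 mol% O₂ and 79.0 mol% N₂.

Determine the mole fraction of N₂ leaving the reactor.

Stoichiometric O₂ = 3 × 438 = 1314 mol/s; O₂ fed = 1314 × 1.411 = 1854 mol/s.
N₂ fed = 1854 × 79/21 = 6975 mol/s.
Fuel reacted = 0.754 × 438 → ξ = 330.3 mol/s.
Outlet (n = n₀ + ν ξ):
  C₂H₅OH: 438 − 1(330.3) = 107.7
  O₂: 1854 − 3(330.3) = 863.3
  N₂: 6975 (inert)
  CO₂: 0 + 2(330.3) = 660.5
  H₂O: 0 + 3(330.3) = 990.8
Total out = 9597 mol/s; y_N₂ = 6975 / 9597 = 0.7268.

0.727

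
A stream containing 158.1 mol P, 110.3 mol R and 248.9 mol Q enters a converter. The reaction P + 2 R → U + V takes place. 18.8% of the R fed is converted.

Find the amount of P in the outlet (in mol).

R reacted = 0.188 × 110.3 = 20.74 mol; ν_R = −2, so ξ = 20.74/2 = 10.37 mol.
Outlet amounts (n = n₀ + ν ξ):
  P: 158.1 − 1(10.37) = 147.7
  R: 110.3 − 2(10.37) = 89.56
  U: 0 + 1(10.37) = 10.37
  V: 0 + 1(10.37) = 10.37
  Q: 248.9 (inert)

148 mol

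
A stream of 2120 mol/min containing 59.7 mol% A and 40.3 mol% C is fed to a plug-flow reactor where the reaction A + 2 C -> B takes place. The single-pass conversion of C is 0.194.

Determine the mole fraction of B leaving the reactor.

C reacted = 0.194 × 854.4 = 165.7 mol/min; ν_C = −2, so ξ = 165.7/2 = 82.87 mol/min.
Outlet amounts (n = n₀ + ν ξ):
  A: 1266 − 1(82.87) = 1183
  C: 854.4 − 2(82.87) = 688.6
  B: 0 + 1(82.87) = 82.87
Total out = 1954 mol/min; y_B = 82.87 / 1954 = 0.04241.

0.0424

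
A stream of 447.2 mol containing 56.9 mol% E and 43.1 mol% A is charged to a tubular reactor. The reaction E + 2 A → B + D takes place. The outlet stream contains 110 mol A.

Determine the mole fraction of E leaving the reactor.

0.525

For A: n = n₀ − 2ξ → 110 = 192.7 − 2ξ, giving ξ = 41.37 mol.
Outlet amounts (n = n₀ + ν ξ):
  E: 254.5 − 1(41.37) = 213.1
  A: 192.7 − 2(41.37) = 110
  B: 0 + 1(41.37) = 41.37
  D: 0 + 1(41.37) = 41.37
Total out = 405.8 mol; y_E = 213.1 / 405.8 = 0.5251.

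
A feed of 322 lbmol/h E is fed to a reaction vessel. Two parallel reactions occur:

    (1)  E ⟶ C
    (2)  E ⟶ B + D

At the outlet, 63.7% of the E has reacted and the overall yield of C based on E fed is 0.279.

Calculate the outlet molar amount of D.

Yield of C: 1ξ₁ / 322 = 0.279 → ξ₁ = 89.84 lbmol/h.
Conversion of E: 1ξ₁ + 1ξ₂ = 0.637 × 322 = 205.1 → ξ₂ = 115.3 lbmol/h.
Outlet amounts (n = n₀ + Σ ν·ξ):
  E: 322 − 1(89.84) − 1(115.3) = 116.9
  C: 0 + 1(89.84) = 89.84
  B: 0 + 1(115.3) = 115.3
  D: 0 + 1(115.3) = 115.3

115 lbmol/h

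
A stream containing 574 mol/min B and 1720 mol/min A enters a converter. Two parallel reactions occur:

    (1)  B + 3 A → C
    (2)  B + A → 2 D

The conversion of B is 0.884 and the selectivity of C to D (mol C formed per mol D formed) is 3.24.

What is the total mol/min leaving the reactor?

975 mol/min

Conversion of B: B consumed = 0.884 × 574 = 507.4 mol/min = 1ξ₁ + 1ξ₂.
Selectivity: 1ξ₁ / (2ξ₂) = 3.24 → ξ₁ = 6.48 ξ₂.
Substitute: (1·6.48 + 1) ξ₂ = 507.4 → ξ₂ = 67.84 mol/min, ξ₁ = 439.6 mol/min.
Outlet amounts (n = n₀ + Σ ν·ξ):
  B: 574 − 1(439.6) − 1(67.84) = 66.58
  A: 1720 − 3(439.6) − 1(67.84) = 333.4
  C: 0 + 1(439.6) = 439.6
  D: 0 + 2(67.84) = 135.7
Total out = 66.58 + 333.4 + 439.6 + 135.7 = 975.3 mol/min.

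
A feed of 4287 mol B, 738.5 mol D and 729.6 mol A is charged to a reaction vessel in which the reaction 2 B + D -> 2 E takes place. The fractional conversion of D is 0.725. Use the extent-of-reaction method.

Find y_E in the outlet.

D reacted = 0.725 × 738.5 = 535.4 mol; ν_D = −1, so ξ = 535.4/1 = 535.4 mol.
Outlet amounts (n = n₀ + ν ξ):
  B: 4287 − 2(535.4) = 3216
  D: 738.5 − 1(535.4) = 203.1
  E: 0 + 2(535.4) = 1071
  A: 729.6 (inert)
Total out = 5220 mol; y_E = 1071 / 5220 = 0.2052.

0.205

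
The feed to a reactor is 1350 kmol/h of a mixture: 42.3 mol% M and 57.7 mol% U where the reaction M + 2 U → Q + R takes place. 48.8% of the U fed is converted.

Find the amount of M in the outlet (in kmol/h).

381 kmol/h

U reacted = 0.488 × 779 = 380.1 kmol/h; ν_U = −2, so ξ = 380.1/2 = 190.1 kmol/h.
Outlet amounts (n = n₀ + ν ξ):
  M: 571 − 1(190.1) = 381
  U: 779 − 2(190.1) = 398.8
  Q: 0 + 1(190.1) = 190.1
  R: 0 + 1(190.1) = 190.1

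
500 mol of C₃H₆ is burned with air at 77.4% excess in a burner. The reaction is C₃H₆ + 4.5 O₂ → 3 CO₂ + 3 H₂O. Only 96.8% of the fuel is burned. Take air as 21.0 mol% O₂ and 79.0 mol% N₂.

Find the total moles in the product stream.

19700 mol

Stoichiometric O₂ = 4.5 × 500 = 2250 mol; O₂ fed = 2250 × 1.774 = 3992 mol.
N₂ fed = 3992 × 79/21 = 15020 mol.
Fuel reacted = 0.968 × 500 → ξ = 484 mol.
Outlet (n = n₀ + ν ξ):
  C₃H₆: 500 − 1(484) = 16
  O₂: 3992 − 4.5(484) = 1814
  N₂: 15020 (inert)
  CO₂: 0 + 3(484) = 1452
  H₂O: 0 + 3(484) = 1452
Total out = 16 + 1814 + 15020 + 1452 + 1452 = 19750 mol.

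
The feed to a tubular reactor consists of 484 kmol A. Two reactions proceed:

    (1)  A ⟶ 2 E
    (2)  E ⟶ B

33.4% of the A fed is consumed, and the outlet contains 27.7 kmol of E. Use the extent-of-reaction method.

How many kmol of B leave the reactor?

296 kmol

Conversion of A: A consumed = 1ξ₁ = 0.334 × 484 → ξ₁ = 161.7 kmol.
E balance: n_E = 0 + 2ξ₁ − 1ξ₂ = 27.7 → ξ₂ = (2·161.7 − 27.7)/1 = 295.6 kmol.
Outlet amounts (n = n₀ + Σ ν·ξ):
  A: 484 − 1(161.7) = 322.3
  E: 0 + 2(161.7) − 1(295.6) = 27.7
  B: 0 + 1(295.6) = 295.6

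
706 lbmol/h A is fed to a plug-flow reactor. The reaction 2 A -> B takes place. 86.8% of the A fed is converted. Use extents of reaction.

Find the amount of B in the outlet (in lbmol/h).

A reacted = 0.868 × 706 = 612.8 lbmol/h; ν_A = −2, so ξ = 612.8/2 = 306.4 lbmol/h.
Outlet amounts (n = n₀ + ν ξ):
  A: 706 − 2(306.4) = 93.19
  B: 0 + 1(306.4) = 306.4

306 lbmol/h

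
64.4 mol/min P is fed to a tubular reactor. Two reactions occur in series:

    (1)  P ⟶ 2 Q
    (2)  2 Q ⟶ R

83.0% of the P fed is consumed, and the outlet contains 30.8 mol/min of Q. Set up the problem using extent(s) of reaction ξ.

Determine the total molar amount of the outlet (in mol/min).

79.8 mol/min

Conversion of P: P consumed = 1ξ₁ = 0.83 × 64.4 → ξ₁ = 53.45 mol/min.
Q balance: n_Q = 0 + 2ξ₁ − 2ξ₂ = 30.8 → ξ₂ = (2·53.45 − 30.8)/2 = 38.05 mol/min.
Outlet amounts (n = n₀ + Σ ν·ξ):
  P: 64.4 − 1(53.45) = 10.95
  Q: 0 + 2(53.45) − 2(38.05) = 30.8
  R: 0 + 1(38.05) = 38.05
Total out = 10.95 + 30.8 + 38.05 = 79.8 mol/min.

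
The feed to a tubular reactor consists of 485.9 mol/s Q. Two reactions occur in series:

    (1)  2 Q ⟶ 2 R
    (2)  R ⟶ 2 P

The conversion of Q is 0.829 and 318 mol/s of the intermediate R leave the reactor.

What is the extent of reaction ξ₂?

Conversion of Q: Q consumed = 2ξ₁ = 0.829 × 485.9 → ξ₁ = 201.4 mol/s.
R balance: n_R = 0 + 2ξ₁ − 1ξ₂ = 318 → ξ₂ = (2·201.4 − 318)/1 = 84.81 mol/s.
Outlet amounts (n = n₀ + Σ ν·ξ):
  Q: 485.9 − 2(201.4) = 83.09
  R: 0 + 2(201.4) − 1(84.81) = 318
  P: 0 + 2(84.81) = 169.6

ξ₂ = 84.8 mol/s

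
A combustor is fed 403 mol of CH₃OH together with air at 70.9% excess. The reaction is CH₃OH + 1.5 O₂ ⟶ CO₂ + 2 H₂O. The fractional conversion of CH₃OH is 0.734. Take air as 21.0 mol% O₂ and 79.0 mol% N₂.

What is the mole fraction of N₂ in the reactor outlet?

Stoichiometric O₂ = 1.5 × 403 = 604.5 mol; O₂ fed = 604.5 × 1.709 = 1033 mol.
N₂ fed = 1033 × 79/21 = 3886 mol.
Fuel reacted = 0.734 × 403 → ξ = 295.8 mol.
Outlet (n = n₀ + ν ξ):
  CH₃OH: 403 − 1(295.8) = 107.2
  O₂: 1033 − 1.5(295.8) = 589.4
  N₂: 3886 (inert)
  CO₂: 0 + 1(295.8) = 295.8
  H₂O: 0 + 2(295.8) = 591.6
Total out = 5470 mol; y_N₂ = 3886 / 5470 = 0.7104.

0.71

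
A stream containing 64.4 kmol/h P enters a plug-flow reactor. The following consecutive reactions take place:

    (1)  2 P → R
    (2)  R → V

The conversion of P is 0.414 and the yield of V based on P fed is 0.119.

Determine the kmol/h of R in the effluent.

5.67 kmol/h

Conversion of P: P consumed = 2ξ₁ = 0.414 × 64.4 → ξ₁ = 13.33 kmol/h.
Yield of V: 1ξ₂ / 64.4 = 0.119 → ξ₂ = 7.664 kmol/h.
Outlet amounts (n = n₀ + Σ ν·ξ):
  P: 64.4 − 2(13.33) = 37.74
  R: 0 + 1(13.33) − 1(7.664) = 5.667
  V: 0 + 1(7.664) = 7.664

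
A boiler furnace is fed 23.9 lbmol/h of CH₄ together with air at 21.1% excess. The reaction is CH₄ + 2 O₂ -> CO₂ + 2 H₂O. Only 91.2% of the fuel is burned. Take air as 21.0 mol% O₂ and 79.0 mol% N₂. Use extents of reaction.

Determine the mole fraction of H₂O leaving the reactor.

0.146

Stoichiometric O₂ = 2 × 23.9 = 47.8 lbmol/h; O₂ fed = 47.8 × 1.211 = 57.89 lbmol/h.
N₂ fed = 57.89 × 79/21 = 217.8 lbmol/h.
Fuel reacted = 0.912 × 23.9 → ξ = 21.8 lbmol/h.
Outlet (n = n₀ + ν ξ):
  CH₄: 23.9 − 1(21.8) = 2.103
  O₂: 57.89 − 2(21.8) = 14.29
  N₂: 217.8 (inert)
  CO₂: 0 + 1(21.8) = 21.8
  H₂O: 0 + 2(21.8) = 43.59
Total out = 299.5 lbmol/h; y_H₂O = 43.59 / 299.5 = 0.1455.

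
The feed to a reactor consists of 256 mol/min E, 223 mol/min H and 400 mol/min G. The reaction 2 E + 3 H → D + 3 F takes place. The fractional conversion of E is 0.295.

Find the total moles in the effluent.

841 mol/min

E reacted = 0.295 × 256 = 75.52 mol/min; ν_E = −2, so ξ = 75.52/2 = 37.76 mol/min.
Outlet amounts (n = n₀ + ν ξ):
  E: 256 − 2(37.76) = 180.5
  H: 223 − 3(37.76) = 109.7
  D: 0 + 1(37.76) = 37.76
  F: 0 + 3(37.76) = 113.3
  G: 400 (inert)
Total out = 180.5 + 109.7 + 37.76 + 113.3 + 400 = 841.2 mol/min.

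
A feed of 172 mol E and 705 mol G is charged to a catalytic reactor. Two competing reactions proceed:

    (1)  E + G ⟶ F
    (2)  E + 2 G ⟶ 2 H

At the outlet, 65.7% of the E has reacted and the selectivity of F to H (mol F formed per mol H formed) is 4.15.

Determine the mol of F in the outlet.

Conversion of E: E consumed = 0.657 × 172 = 113 mol = 1ξ₁ + 1ξ₂.
Selectivity: 1ξ₁ / (2ξ₂) = 4.15 → ξ₁ = 8.3 ξ₂.
Substitute: (1·8.3 + 1) ξ₂ = 113 → ξ₂ = 12.15 mol, ξ₁ = 100.9 mol.
Outlet amounts (n = n₀ + Σ ν·ξ):
  E: 172 − 1(100.9) − 1(12.15) = 59
  G: 705 − 1(100.9) − 2(12.15) = 579.8
  F: 0 + 1(100.9) = 100.9
  H: 0 + 2(12.15) = 24.3

101 mol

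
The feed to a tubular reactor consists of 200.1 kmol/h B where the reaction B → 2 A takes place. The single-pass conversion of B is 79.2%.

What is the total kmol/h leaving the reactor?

359 kmol/h

B reacted = 0.792 × 200.1 = 158.5 kmol/h; ν_B = −1, so ξ = 158.5/1 = 158.5 kmol/h.
Outlet amounts (n = n₀ + ν ξ):
  B: 200.1 − 1(158.5) = 41.62
  A: 0 + 2(158.5) = 317
Total out = 41.62 + 317 = 358.6 kmol/h.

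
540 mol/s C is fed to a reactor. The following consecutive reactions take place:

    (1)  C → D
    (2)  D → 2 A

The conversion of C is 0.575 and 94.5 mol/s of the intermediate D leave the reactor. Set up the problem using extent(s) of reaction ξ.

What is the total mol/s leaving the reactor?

Conversion of C: C consumed = 1ξ₁ = 0.575 × 540 → ξ₁ = 310.5 mol/s.
D balance: n_D = 0 + 1ξ₁ − 1ξ₂ = 94.5 → ξ₂ = (1·310.5 − 94.5)/1 = 216 mol/s.
Outlet amounts (n = n₀ + Σ ν·ξ):
  C: 540 − 1(310.5) = 229.5
  D: 0 + 1(310.5) − 1(216) = 94.5
  A: 0 + 2(216) = 432
Total out = 229.5 + 94.5 + 432 = 756 mol/s.

756 mol/s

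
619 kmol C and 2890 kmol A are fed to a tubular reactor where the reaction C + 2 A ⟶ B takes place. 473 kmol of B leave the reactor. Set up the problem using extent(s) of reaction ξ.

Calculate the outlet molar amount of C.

146 kmol

For B: n = n₀ + 1ξ → 473 = 0 + 1ξ, giving ξ = 473 kmol.
Outlet amounts (n = n₀ + ν ξ):
  C: 619 − 1(473) = 146
  A: 2890 − 2(473) = 1944
  B: 0 + 1(473) = 473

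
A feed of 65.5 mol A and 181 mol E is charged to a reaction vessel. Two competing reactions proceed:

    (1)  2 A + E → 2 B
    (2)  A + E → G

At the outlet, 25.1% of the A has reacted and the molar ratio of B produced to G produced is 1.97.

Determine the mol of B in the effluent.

Conversion of A: A consumed = 0.251 × 65.5 = 16.44 mol = 2ξ₁ + 1ξ₂.
Selectivity: 2ξ₁ / (1ξ₂) = 1.97 → ξ₁ = 0.985 ξ₂.
Substitute: (2·0.985 + 1) ξ₂ = 16.44 → ξ₂ = 5.536 mol, ξ₁ = 5.452 mol.
Outlet amounts (n = n₀ + Σ ν·ξ):
  A: 65.5 − 2(5.452) − 1(5.536) = 49.06
  E: 181 − 1(5.452) − 1(5.536) = 170
  B: 0 + 2(5.452) = 10.9
  G: 0 + 1(5.536) = 5.536

10.9 mol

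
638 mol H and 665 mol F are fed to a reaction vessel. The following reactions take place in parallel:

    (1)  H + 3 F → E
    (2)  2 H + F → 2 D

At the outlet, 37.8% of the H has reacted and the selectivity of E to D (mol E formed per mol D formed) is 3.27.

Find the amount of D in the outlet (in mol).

Conversion of H: H consumed = 0.378 × 638 = 241.2 mol = 1ξ₁ + 2ξ₂.
Selectivity: 1ξ₁ / (2ξ₂) = 3.27 → ξ₁ = 6.54 ξ₂.
Substitute: (1·6.54 + 2) ξ₂ = 241.2 → ξ₂ = 28.24 mol, ξ₁ = 184.7 mol.
Outlet amounts (n = n₀ + Σ ν·ξ):
  H: 638 − 1(184.7) − 2(28.24) = 396.8
  F: 665 − 3(184.7) − 1(28.24) = 82.7
  E: 0 + 1(184.7) = 184.7
  D: 0 + 2(28.24) = 56.48

56.5 mol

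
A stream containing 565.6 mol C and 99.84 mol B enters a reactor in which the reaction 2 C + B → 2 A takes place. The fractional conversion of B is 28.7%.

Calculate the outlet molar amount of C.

B reacted = 0.287 × 99.84 = 28.65 mol; ν_B = −1, so ξ = 28.65/1 = 28.65 mol.
Outlet amounts (n = n₀ + ν ξ):
  C: 565.6 − 2(28.65) = 508.3
  B: 99.84 − 1(28.65) = 71.19
  A: 0 + 2(28.65) = 57.31

508 mol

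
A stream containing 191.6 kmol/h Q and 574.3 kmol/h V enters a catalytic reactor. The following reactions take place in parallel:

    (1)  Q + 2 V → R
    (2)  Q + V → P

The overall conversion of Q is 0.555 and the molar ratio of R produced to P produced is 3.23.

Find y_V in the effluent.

Conversion of Q: Q consumed = 0.555 × 191.6 = 106.3 kmol/h = 1ξ₁ + 1ξ₂.
Selectivity: 1ξ₁ / (1ξ₂) = 3.23 → ξ₁ = 3.23 ξ₂.
Substitute: (1·3.23 + 1) ξ₂ = 106.3 → ξ₂ = 25.14 kmol/h, ξ₁ = 81.2 kmol/h.
Outlet amounts (n = n₀ + Σ ν·ξ):
  Q: 191.6 − 1(81.2) − 1(25.14) = 85.26
  V: 574.3 − 2(81.2) − 1(25.14) = 386.8
  R: 0 + 1(81.2) = 81.2
  P: 0 + 1(25.14) = 25.14
Total out = 578.4 kmol/h; y_V = 386.8 / 578.4 = 0.6687.

0.669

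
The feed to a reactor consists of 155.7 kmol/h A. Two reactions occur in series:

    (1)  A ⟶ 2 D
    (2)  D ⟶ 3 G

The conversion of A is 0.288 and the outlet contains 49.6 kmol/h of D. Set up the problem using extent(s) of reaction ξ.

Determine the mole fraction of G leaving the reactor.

Conversion of A: A consumed = 1ξ₁ = 0.288 × 155.7 → ξ₁ = 44.84 kmol/h.
D balance: n_D = 0 + 2ξ₁ − 1ξ₂ = 49.6 → ξ₂ = (2·44.84 − 49.6)/1 = 40.08 kmol/h.
Outlet amounts (n = n₀ + Σ ν·ξ):
  A: 155.7 − 1(44.84) = 110.9
  D: 0 + 2(44.84) − 1(40.08) = 49.6
  G: 0 + 3(40.08) = 120.2
Total out = 280.7 kmol/h; y_G = 120.2 / 280.7 = 0.4284.

0.428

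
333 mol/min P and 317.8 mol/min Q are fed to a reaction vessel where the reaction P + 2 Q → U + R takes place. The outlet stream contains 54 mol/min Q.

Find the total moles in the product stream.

For Q: n = n₀ − 2ξ → 54 = 317.8 − 2ξ, giving ξ = 131.9 mol/min.
Outlet amounts (n = n₀ + ν ξ):
  P: 333 − 1(131.9) = 201.1
  Q: 317.8 − 2(131.9) = 54
  U: 0 + 1(131.9) = 131.9
  R: 0 + 1(131.9) = 131.9
Total out = 201.1 + 54 + 131.9 + 131.9 = 518.9 mol/min.

519 mol/min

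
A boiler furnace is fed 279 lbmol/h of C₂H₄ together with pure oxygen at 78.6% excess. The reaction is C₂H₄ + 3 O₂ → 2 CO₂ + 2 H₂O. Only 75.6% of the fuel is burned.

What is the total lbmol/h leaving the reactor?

1770 lbmol/h

Stoichiometric O₂ = 3 × 279 = 837 lbmol/h; O₂ fed = 837 × 1.786 = 1495 lbmol/h.
Fuel reacted = 0.756 × 279 → ξ = 210.9 lbmol/h.
Outlet (n = n₀ + ν ξ):
  C₂H₄: 279 − 1(210.9) = 68.08
  O₂: 1495 − 3(210.9) = 862.1
  CO₂: 0 + 2(210.9) = 421.8
  H₂O: 0 + 2(210.9) = 421.8
Total out = 68.08 + 862.1 + 421.8 + 421.8 = 1774 lbmol/h.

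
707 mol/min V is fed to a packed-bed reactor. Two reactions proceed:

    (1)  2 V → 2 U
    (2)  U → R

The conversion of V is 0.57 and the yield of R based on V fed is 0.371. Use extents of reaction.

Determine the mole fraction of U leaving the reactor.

Conversion of V: V consumed = 2ξ₁ = 0.57 × 707 → ξ₁ = 201.5 mol/min.
Yield of R: 1ξ₂ / 707 = 0.371 → ξ₂ = 262.3 mol/min.
Outlet amounts (n = n₀ + Σ ν·ξ):
  V: 707 − 2(201.5) = 304
  U: 0 + 2(201.5) − 1(262.3) = 140.7
  R: 0 + 1(262.3) = 262.3
Total out = 707 mol/min; y_U = 140.7 / 707 = 0.199.

0.199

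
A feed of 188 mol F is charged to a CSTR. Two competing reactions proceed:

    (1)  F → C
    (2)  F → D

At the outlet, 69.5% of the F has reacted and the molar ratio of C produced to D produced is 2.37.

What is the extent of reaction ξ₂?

ξ₂ = 38.8 mol

Conversion of F: F consumed = 0.695 × 188 = 130.7 mol = 1ξ₁ + 1ξ₂.
Selectivity: 1ξ₁ / (1ξ₂) = 2.37 → ξ₁ = 2.37 ξ₂.
Substitute: (1·2.37 + 1) ξ₂ = 130.7 → ξ₂ = 38.77 mol, ξ₁ = 91.89 mol.
Outlet amounts (n = n₀ + Σ ν·ξ):
  F: 188 − 1(91.89) − 1(38.77) = 57.34
  C: 0 + 1(91.89) = 91.89
  D: 0 + 1(38.77) = 38.77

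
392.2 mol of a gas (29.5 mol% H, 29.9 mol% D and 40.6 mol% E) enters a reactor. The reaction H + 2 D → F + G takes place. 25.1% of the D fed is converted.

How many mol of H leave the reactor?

D reacted = 0.251 × 117.3 = 29.43 mol; ν_D = −2, so ξ = 29.43/2 = 14.72 mol.
Outlet amounts (n = n₀ + ν ξ):
  H: 115.7 − 1(14.72) = 101
  D: 117.3 − 2(14.72) = 87.83
  F: 0 + 1(14.72) = 14.72
  G: 0 + 1(14.72) = 14.72
  E: 159.2 (inert)

101 mol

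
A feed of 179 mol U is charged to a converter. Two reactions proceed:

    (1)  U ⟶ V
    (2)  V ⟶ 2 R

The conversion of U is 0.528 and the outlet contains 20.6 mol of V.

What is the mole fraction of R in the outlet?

0.584

Conversion of U: U consumed = 1ξ₁ = 0.528 × 179 → ξ₁ = 94.51 mol.
V balance: n_V = 0 + 1ξ₁ − 1ξ₂ = 20.6 → ξ₂ = (1·94.51 − 20.6)/1 = 73.91 mol.
Outlet amounts (n = n₀ + Σ ν·ξ):
  U: 179 − 1(94.51) = 84.49
  V: 0 + 1(94.51) − 1(73.91) = 20.6
  R: 0 + 2(73.91) = 147.8
Total out = 252.9 mol; y_R = 147.8 / 252.9 = 0.5845.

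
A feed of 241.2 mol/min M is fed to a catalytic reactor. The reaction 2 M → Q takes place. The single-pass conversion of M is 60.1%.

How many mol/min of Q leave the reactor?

72.5 mol/min

M reacted = 0.601 × 241.2 = 145 mol/min; ν_M = −2, so ξ = 145/2 = 72.48 mol/min.
Outlet amounts (n = n₀ + ν ξ):
  M: 241.2 − 2(72.48) = 96.24
  Q: 0 + 1(72.48) = 72.48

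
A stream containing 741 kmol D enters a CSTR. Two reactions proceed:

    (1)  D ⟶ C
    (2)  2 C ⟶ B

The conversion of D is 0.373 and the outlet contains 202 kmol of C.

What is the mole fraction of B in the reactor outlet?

0.0529

Conversion of D: D consumed = 1ξ₁ = 0.373 × 741 → ξ₁ = 276.4 kmol.
C balance: n_C = 0 + 1ξ₁ − 2ξ₂ = 202 → ξ₂ = (1·276.4 − 202)/2 = 37.2 kmol.
Outlet amounts (n = n₀ + Σ ν·ξ):
  D: 741 − 1(276.4) = 464.6
  C: 0 + 1(276.4) − 2(37.2) = 202
  B: 0 + 1(37.2) = 37.2
Total out = 703.8 kmol; y_B = 37.2 / 703.8 = 0.05285.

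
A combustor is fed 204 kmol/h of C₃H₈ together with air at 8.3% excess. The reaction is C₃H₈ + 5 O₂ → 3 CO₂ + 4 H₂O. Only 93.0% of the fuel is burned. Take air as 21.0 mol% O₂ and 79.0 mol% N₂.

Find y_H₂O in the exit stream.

Stoichiometric O₂ = 5 × 204 = 1020 kmol/h; O₂ fed = 1020 × 1.083 = 1105 kmol/h.
N₂ fed = 1105 × 79/21 = 4156 kmol/h.
Fuel reacted = 0.93 × 204 → ξ = 189.7 kmol/h.
Outlet (n = n₀ + ν ξ):
  C₃H₈: 204 − 1(189.7) = 14.28
  O₂: 1105 − 5(189.7) = 156.1
  N₂: 4156 (inert)
  CO₂: 0 + 3(189.7) = 569.2
  H₂O: 0 + 4(189.7) = 758.9
Total out = 5654 kmol/h; y_H₂O = 758.9 / 5654 = 0.1342.

0.134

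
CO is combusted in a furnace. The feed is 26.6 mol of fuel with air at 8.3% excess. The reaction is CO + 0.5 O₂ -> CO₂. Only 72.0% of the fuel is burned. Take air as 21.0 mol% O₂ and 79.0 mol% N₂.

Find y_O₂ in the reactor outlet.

0.0564

Stoichiometric O₂ = 0.5 × 26.6 = 13.3 mol; O₂ fed = 13.3 × 1.083 = 14.4 mol.
N₂ fed = 14.4 × 79/21 = 54.19 mol.
Fuel reacted = 0.72 × 26.6 → ξ = 19.15 mol.
Outlet (n = n₀ + ν ξ):
  CO: 26.6 − 1(19.15) = 7.448
  O₂: 14.4 − 0.5(19.15) = 4.828
  N₂: 54.19 (inert)
  CO₂: 0 + 1(19.15) = 19.15
Total out = 85.61 mol; y_O₂ = 4.828 / 85.61 = 0.05639.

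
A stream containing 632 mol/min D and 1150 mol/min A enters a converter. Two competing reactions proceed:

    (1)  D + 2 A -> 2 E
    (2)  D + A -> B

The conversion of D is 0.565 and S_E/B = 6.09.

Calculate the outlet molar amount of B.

88.3 mol/min

Conversion of D: D consumed = 0.565 × 632 = 357.1 mol/min = 1ξ₁ + 1ξ₂.
Selectivity: 2ξ₁ / (1ξ₂) = 6.09 → ξ₁ = 3.045 ξ₂.
Substitute: (1·3.045 + 1) ξ₂ = 357.1 → ξ₂ = 88.28 mol/min, ξ₁ = 268.8 mol/min.
Outlet amounts (n = n₀ + Σ ν·ξ):
  D: 632 − 1(268.8) − 1(88.28) = 274.9
  A: 1150 − 2(268.8) − 1(88.28) = 524.1
  E: 0 + 2(268.8) = 537.6
  B: 0 + 1(88.28) = 88.28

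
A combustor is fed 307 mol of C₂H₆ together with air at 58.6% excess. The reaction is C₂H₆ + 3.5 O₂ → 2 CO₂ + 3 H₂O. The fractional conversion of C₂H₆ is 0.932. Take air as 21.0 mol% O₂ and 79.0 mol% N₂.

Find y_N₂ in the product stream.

0.748

Stoichiometric O₂ = 3.5 × 307 = 1074 mol; O₂ fed = 1074 × 1.586 = 1704 mol.
N₂ fed = 1704 × 79/21 = 6411 mol.
Fuel reacted = 0.932 × 307 → ξ = 286.1 mol.
Outlet (n = n₀ + ν ξ):
  C₂H₆: 307 − 1(286.1) = 20.88
  O₂: 1704 − 3.5(286.1) = 702.7
  N₂: 6411 (inert)
  CO₂: 0 + 2(286.1) = 572.2
  H₂O: 0 + 3(286.1) = 858.4
Total out = 8565 mol; y_N₂ = 6411 / 8565 = 0.7485.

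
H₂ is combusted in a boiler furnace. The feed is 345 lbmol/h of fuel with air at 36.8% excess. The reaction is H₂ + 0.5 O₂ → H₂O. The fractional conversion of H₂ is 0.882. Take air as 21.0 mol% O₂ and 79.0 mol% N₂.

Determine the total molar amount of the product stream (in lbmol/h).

Stoichiometric O₂ = 0.5 × 345 = 172.5 lbmol/h; O₂ fed = 172.5 × 1.368 = 236 lbmol/h.
N₂ fed = 236 × 79/21 = 887.7 lbmol/h.
Fuel reacted = 0.882 × 345 → ξ = 304.3 lbmol/h.
Outlet (n = n₀ + ν ξ):
  H₂: 345 − 1(304.3) = 40.71
  O₂: 236 − 0.5(304.3) = 83.83
  N₂: 887.7 (inert)
  H₂O: 0 + 1(304.3) = 304.3
Total out = 40.71 + 83.83 + 887.7 + 304.3 = 1317 lbmol/h.

1320 lbmol/h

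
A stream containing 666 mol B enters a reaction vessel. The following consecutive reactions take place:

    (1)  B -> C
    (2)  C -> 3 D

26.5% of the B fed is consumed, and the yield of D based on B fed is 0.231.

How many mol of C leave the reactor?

125 mol

Conversion of B: B consumed = 1ξ₁ = 0.265 × 666 → ξ₁ = 176.5 mol.
Yield of D: 3ξ₂ / 666 = 0.231 → ξ₂ = 51.28 mol.
Outlet amounts (n = n₀ + Σ ν·ξ):
  B: 666 − 1(176.5) = 489.5
  C: 0 + 1(176.5) − 1(51.28) = 125.2
  D: 0 + 3(51.28) = 153.8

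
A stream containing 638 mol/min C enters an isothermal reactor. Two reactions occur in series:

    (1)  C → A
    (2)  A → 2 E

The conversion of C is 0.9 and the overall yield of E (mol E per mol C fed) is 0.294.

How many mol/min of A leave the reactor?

Conversion of C: C consumed = 1ξ₁ = 0.9 × 638 → ξ₁ = 574.2 mol/min.
Yield of E: 2ξ₂ / 638 = 0.294 → ξ₂ = 93.79 mol/min.
Outlet amounts (n = n₀ + Σ ν·ξ):
  C: 638 − 1(574.2) = 63.8
  A: 0 + 1(574.2) − 1(93.79) = 480.4
  E: 0 + 2(93.79) = 187.6

480 mol/min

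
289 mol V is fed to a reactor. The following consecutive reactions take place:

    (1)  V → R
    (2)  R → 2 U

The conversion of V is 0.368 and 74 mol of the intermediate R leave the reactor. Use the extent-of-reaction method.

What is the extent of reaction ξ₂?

ξ₂ = 32.4 mol

Conversion of V: V consumed = 1ξ₁ = 0.368 × 289 → ξ₁ = 106.4 mol.
R balance: n_R = 0 + 1ξ₁ − 1ξ₂ = 74 → ξ₂ = (1·106.4 − 74)/1 = 32.35 mol.
Outlet amounts (n = n₀ + Σ ν·ξ):
  V: 289 − 1(106.4) = 182.6
  R: 0 + 1(106.4) − 1(32.35) = 74
  U: 0 + 2(32.35) = 64.7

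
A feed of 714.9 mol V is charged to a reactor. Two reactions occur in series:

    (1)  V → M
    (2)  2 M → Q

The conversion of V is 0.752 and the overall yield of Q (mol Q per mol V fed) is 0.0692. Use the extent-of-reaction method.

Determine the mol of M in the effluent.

Conversion of V: V consumed = 1ξ₁ = 0.752 × 714.9 → ξ₁ = 537.6 mol.
Yield of Q: 1ξ₂ / 714.9 = 0.0692 → ξ₂ = 49.47 mol.
Outlet amounts (n = n₀ + Σ ν·ξ):
  V: 714.9 − 1(537.6) = 177.3
  M: 0 + 1(537.6) − 2(49.47) = 438.7
  Q: 0 + 1(49.47) = 49.47

439 mol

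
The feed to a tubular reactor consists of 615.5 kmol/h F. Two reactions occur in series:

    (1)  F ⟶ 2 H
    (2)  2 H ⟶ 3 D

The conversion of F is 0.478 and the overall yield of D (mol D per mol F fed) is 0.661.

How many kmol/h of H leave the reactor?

317 kmol/h

Conversion of F: F consumed = 1ξ₁ = 0.478 × 615.5 → ξ₁ = 294.2 kmol/h.
Yield of D: 3ξ₂ / 615.5 = 0.661 → ξ₂ = 135.6 kmol/h.
Outlet amounts (n = n₀ + Σ ν·ξ):
  F: 615.5 − 1(294.2) = 321.3
  H: 0 + 2(294.2) − 2(135.6) = 317.2
  D: 0 + 3(135.6) = 406.8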